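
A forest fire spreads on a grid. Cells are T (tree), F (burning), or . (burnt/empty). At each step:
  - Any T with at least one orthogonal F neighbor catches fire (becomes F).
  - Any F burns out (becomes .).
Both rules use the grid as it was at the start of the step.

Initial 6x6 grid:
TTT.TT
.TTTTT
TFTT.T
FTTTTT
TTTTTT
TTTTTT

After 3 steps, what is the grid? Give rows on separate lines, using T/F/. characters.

Step 1: 5 trees catch fire, 2 burn out
  TTT.TT
  .FTTTT
  F.FT.T
  .FTTTT
  FTTTTT
  TTTTTT
Step 2: 6 trees catch fire, 5 burn out
  TFT.TT
  ..FTTT
  ...F.T
  ..FTTT
  .FTTTT
  FTTTTT
Step 3: 6 trees catch fire, 6 burn out
  F.F.TT
  ...FTT
  .....T
  ...FTT
  ..FTTT
  .FTTTT

F.F.TT
...FTT
.....T
...FTT
..FTTT
.FTTTT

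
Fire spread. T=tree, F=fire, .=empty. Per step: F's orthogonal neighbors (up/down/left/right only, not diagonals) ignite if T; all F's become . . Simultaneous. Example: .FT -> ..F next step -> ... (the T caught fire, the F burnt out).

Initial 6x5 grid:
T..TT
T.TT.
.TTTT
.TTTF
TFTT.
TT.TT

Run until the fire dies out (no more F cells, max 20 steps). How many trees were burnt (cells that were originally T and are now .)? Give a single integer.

Answer: 18

Derivation:
Step 1: +6 fires, +2 burnt (F count now 6)
Step 2: +5 fires, +6 burnt (F count now 5)
Step 3: +3 fires, +5 burnt (F count now 3)
Step 4: +3 fires, +3 burnt (F count now 3)
Step 5: +1 fires, +3 burnt (F count now 1)
Step 6: +0 fires, +1 burnt (F count now 0)
Fire out after step 6
Initially T: 20, now '.': 28
Total burnt (originally-T cells now '.'): 18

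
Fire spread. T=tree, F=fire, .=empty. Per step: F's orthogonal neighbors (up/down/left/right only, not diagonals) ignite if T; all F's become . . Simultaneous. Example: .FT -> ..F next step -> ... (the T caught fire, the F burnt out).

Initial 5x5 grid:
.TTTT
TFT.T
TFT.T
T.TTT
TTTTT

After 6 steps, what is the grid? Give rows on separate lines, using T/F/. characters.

Step 1: 5 trees catch fire, 2 burn out
  .FTTT
  F.F.T
  F.F.T
  T.TTT
  TTTTT
Step 2: 3 trees catch fire, 5 burn out
  ..FTT
  ....T
  ....T
  F.FTT
  TTTTT
Step 3: 4 trees catch fire, 3 burn out
  ...FT
  ....T
  ....T
  ...FT
  FTFTT
Step 4: 4 trees catch fire, 4 burn out
  ....F
  ....T
  ....T
  ....F
  .F.FT
Step 5: 3 trees catch fire, 4 burn out
  .....
  ....F
  ....F
  .....
  ....F
Step 6: 0 trees catch fire, 3 burn out
  .....
  .....
  .....
  .....
  .....

.....
.....
.....
.....
.....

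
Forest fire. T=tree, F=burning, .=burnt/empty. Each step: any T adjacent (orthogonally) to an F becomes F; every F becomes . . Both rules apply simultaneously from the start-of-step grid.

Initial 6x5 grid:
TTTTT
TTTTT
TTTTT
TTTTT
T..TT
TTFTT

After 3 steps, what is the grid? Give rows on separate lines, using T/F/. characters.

Step 1: 2 trees catch fire, 1 burn out
  TTTTT
  TTTTT
  TTTTT
  TTTTT
  T..TT
  TF.FT
Step 2: 3 trees catch fire, 2 burn out
  TTTTT
  TTTTT
  TTTTT
  TTTTT
  T..FT
  F...F
Step 3: 3 trees catch fire, 3 burn out
  TTTTT
  TTTTT
  TTTTT
  TTTFT
  F...F
  .....

TTTTT
TTTTT
TTTTT
TTTFT
F...F
.....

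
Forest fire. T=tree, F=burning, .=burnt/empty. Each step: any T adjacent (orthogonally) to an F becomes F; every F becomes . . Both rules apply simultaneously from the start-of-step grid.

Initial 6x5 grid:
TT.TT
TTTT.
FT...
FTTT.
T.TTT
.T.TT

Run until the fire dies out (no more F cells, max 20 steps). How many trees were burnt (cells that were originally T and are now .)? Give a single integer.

Step 1: +4 fires, +2 burnt (F count now 4)
Step 2: +3 fires, +4 burnt (F count now 3)
Step 3: +4 fires, +3 burnt (F count now 4)
Step 4: +2 fires, +4 burnt (F count now 2)
Step 5: +3 fires, +2 burnt (F count now 3)
Step 6: +2 fires, +3 burnt (F count now 2)
Step 7: +0 fires, +2 burnt (F count now 0)
Fire out after step 7
Initially T: 19, now '.': 29
Total burnt (originally-T cells now '.'): 18

Answer: 18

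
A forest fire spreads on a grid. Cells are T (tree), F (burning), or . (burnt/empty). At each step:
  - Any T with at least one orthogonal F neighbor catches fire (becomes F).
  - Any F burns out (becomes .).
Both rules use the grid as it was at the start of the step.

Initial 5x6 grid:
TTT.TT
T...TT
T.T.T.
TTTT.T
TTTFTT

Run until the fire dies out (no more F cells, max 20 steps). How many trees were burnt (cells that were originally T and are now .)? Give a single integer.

Answer: 16

Derivation:
Step 1: +3 fires, +1 burnt (F count now 3)
Step 2: +3 fires, +3 burnt (F count now 3)
Step 3: +4 fires, +3 burnt (F count now 4)
Step 4: +1 fires, +4 burnt (F count now 1)
Step 5: +1 fires, +1 burnt (F count now 1)
Step 6: +1 fires, +1 burnt (F count now 1)
Step 7: +1 fires, +1 burnt (F count now 1)
Step 8: +1 fires, +1 burnt (F count now 1)
Step 9: +1 fires, +1 burnt (F count now 1)
Step 10: +0 fires, +1 burnt (F count now 0)
Fire out after step 10
Initially T: 21, now '.': 25
Total burnt (originally-T cells now '.'): 16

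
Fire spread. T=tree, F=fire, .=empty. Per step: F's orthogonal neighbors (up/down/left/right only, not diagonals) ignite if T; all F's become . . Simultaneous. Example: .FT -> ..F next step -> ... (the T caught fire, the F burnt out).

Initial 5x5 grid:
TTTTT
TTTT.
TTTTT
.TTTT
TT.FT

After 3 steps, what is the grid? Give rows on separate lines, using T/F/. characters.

Step 1: 2 trees catch fire, 1 burn out
  TTTTT
  TTTT.
  TTTTT
  .TTFT
  TT..F
Step 2: 3 trees catch fire, 2 burn out
  TTTTT
  TTTT.
  TTTFT
  .TF.F
  TT...
Step 3: 4 trees catch fire, 3 burn out
  TTTTT
  TTTF.
  TTF.F
  .F...
  TT...

TTTTT
TTTF.
TTF.F
.F...
TT...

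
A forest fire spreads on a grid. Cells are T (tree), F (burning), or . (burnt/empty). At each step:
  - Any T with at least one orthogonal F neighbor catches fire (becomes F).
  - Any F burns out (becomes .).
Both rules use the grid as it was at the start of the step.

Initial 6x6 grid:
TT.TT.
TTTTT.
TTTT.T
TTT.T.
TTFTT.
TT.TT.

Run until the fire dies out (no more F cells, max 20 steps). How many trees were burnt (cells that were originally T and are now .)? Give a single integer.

Step 1: +3 fires, +1 burnt (F count now 3)
Step 2: +6 fires, +3 burnt (F count now 6)
Step 3: +7 fires, +6 burnt (F count now 7)
Step 4: +3 fires, +7 burnt (F count now 3)
Step 5: +4 fires, +3 burnt (F count now 4)
Step 6: +2 fires, +4 burnt (F count now 2)
Step 7: +0 fires, +2 burnt (F count now 0)
Fire out after step 7
Initially T: 26, now '.': 35
Total burnt (originally-T cells now '.'): 25

Answer: 25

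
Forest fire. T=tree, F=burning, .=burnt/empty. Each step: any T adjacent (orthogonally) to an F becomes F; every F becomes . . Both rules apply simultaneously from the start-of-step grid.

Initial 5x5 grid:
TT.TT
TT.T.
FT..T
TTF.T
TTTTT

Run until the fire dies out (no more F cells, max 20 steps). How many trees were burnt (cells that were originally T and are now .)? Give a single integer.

Step 1: +5 fires, +2 burnt (F count now 5)
Step 2: +5 fires, +5 burnt (F count now 5)
Step 3: +2 fires, +5 burnt (F count now 2)
Step 4: +1 fires, +2 burnt (F count now 1)
Step 5: +1 fires, +1 burnt (F count now 1)
Step 6: +0 fires, +1 burnt (F count now 0)
Fire out after step 6
Initially T: 17, now '.': 22
Total burnt (originally-T cells now '.'): 14

Answer: 14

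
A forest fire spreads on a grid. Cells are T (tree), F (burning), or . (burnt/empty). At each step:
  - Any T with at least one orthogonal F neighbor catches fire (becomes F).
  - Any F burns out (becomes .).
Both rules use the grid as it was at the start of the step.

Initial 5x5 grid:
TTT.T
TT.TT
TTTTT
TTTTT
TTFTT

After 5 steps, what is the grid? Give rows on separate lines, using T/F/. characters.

Step 1: 3 trees catch fire, 1 burn out
  TTT.T
  TT.TT
  TTTTT
  TTFTT
  TF.FT
Step 2: 5 trees catch fire, 3 burn out
  TTT.T
  TT.TT
  TTFTT
  TF.FT
  F...F
Step 3: 4 trees catch fire, 5 burn out
  TTT.T
  TT.TT
  TF.FT
  F...F
  .....
Step 4: 4 trees catch fire, 4 burn out
  TTT.T
  TF.FT
  F...F
  .....
  .....
Step 5: 3 trees catch fire, 4 burn out
  TFT.T
  F...F
  .....
  .....
  .....

TFT.T
F...F
.....
.....
.....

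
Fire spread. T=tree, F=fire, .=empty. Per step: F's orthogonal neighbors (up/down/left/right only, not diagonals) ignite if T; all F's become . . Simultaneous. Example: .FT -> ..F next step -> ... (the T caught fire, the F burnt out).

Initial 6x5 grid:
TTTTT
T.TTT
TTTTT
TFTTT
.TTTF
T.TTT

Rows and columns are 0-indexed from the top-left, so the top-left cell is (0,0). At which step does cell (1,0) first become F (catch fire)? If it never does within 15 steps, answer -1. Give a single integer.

Step 1: cell (1,0)='T' (+7 fires, +2 burnt)
Step 2: cell (1,0)='T' (+6 fires, +7 burnt)
Step 3: cell (1,0)='F' (+5 fires, +6 burnt)
  -> target ignites at step 3
Step 4: cell (1,0)='.' (+4 fires, +5 burnt)
Step 5: cell (1,0)='.' (+2 fires, +4 burnt)
Step 6: cell (1,0)='.' (+0 fires, +2 burnt)
  fire out at step 6

3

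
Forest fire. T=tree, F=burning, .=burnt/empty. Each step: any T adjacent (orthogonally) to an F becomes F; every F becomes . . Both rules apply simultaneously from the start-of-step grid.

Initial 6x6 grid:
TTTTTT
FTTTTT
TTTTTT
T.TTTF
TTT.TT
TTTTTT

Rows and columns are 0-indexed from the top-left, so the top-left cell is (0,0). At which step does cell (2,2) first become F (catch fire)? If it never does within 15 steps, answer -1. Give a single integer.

Step 1: cell (2,2)='T' (+6 fires, +2 burnt)
Step 2: cell (2,2)='T' (+9 fires, +6 burnt)
Step 3: cell (2,2)='F' (+9 fires, +9 burnt)
  -> target ignites at step 3
Step 4: cell (2,2)='.' (+6 fires, +9 burnt)
Step 5: cell (2,2)='.' (+2 fires, +6 burnt)
Step 6: cell (2,2)='.' (+0 fires, +2 burnt)
  fire out at step 6

3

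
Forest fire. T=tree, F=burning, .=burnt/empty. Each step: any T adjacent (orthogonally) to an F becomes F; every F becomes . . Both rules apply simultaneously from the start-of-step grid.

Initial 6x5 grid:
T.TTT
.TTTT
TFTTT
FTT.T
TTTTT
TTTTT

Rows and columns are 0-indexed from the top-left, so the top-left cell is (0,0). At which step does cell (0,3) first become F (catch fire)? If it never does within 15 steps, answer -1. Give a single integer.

Step 1: cell (0,3)='T' (+5 fires, +2 burnt)
Step 2: cell (0,3)='T' (+5 fires, +5 burnt)
Step 3: cell (0,3)='T' (+5 fires, +5 burnt)
Step 4: cell (0,3)='F' (+5 fires, +5 burnt)
  -> target ignites at step 4
Step 5: cell (0,3)='.' (+3 fires, +5 burnt)
Step 6: cell (0,3)='.' (+1 fires, +3 burnt)
Step 7: cell (0,3)='.' (+0 fires, +1 burnt)
  fire out at step 7

4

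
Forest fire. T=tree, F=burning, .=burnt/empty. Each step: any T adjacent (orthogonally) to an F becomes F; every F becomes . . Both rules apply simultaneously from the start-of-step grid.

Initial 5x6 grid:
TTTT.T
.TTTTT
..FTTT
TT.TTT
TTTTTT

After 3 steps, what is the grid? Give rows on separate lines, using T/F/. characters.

Step 1: 2 trees catch fire, 1 burn out
  TTTT.T
  .TFTTT
  ...FTT
  TT.TTT
  TTTTTT
Step 2: 5 trees catch fire, 2 burn out
  TTFT.T
  .F.FTT
  ....FT
  TT.FTT
  TTTTTT
Step 3: 6 trees catch fire, 5 burn out
  TF.F.T
  ....FT
  .....F
  TT..FT
  TTTFTT

TF.F.T
....FT
.....F
TT..FT
TTTFTT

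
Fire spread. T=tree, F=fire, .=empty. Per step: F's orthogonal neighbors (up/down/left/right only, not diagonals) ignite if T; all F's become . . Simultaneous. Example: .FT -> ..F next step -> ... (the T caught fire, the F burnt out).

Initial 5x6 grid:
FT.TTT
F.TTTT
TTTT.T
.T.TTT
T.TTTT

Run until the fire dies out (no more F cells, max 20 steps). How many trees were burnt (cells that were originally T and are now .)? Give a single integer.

Answer: 21

Derivation:
Step 1: +2 fires, +2 burnt (F count now 2)
Step 2: +1 fires, +2 burnt (F count now 1)
Step 3: +2 fires, +1 burnt (F count now 2)
Step 4: +2 fires, +2 burnt (F count now 2)
Step 5: +2 fires, +2 burnt (F count now 2)
Step 6: +4 fires, +2 burnt (F count now 4)
Step 7: +5 fires, +4 burnt (F count now 5)
Step 8: +3 fires, +5 burnt (F count now 3)
Step 9: +0 fires, +3 burnt (F count now 0)
Fire out after step 9
Initially T: 22, now '.': 29
Total burnt (originally-T cells now '.'): 21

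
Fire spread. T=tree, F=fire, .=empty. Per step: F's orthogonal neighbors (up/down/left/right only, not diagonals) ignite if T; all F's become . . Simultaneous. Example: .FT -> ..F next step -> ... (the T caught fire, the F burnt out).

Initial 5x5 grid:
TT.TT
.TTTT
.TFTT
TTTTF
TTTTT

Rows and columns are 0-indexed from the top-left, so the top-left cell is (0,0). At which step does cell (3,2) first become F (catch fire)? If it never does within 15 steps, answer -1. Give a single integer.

Step 1: cell (3,2)='F' (+7 fires, +2 burnt)
  -> target ignites at step 1
Step 2: cell (3,2)='.' (+6 fires, +7 burnt)
Step 3: cell (3,2)='.' (+5 fires, +6 burnt)
Step 4: cell (3,2)='.' (+2 fires, +5 burnt)
Step 5: cell (3,2)='.' (+0 fires, +2 burnt)
  fire out at step 5

1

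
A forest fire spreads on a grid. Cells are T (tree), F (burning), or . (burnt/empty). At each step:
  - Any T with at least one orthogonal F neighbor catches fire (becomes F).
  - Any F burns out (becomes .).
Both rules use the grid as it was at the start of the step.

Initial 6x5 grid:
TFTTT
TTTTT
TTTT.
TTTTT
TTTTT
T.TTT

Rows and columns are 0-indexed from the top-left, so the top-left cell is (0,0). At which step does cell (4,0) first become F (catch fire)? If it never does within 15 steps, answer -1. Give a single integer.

Step 1: cell (4,0)='T' (+3 fires, +1 burnt)
Step 2: cell (4,0)='T' (+4 fires, +3 burnt)
Step 3: cell (4,0)='T' (+5 fires, +4 burnt)
Step 4: cell (4,0)='T' (+5 fires, +5 burnt)
Step 5: cell (4,0)='F' (+3 fires, +5 burnt)
  -> target ignites at step 5
Step 6: cell (4,0)='.' (+4 fires, +3 burnt)
Step 7: cell (4,0)='.' (+2 fires, +4 burnt)
Step 8: cell (4,0)='.' (+1 fires, +2 burnt)
Step 9: cell (4,0)='.' (+0 fires, +1 burnt)
  fire out at step 9

5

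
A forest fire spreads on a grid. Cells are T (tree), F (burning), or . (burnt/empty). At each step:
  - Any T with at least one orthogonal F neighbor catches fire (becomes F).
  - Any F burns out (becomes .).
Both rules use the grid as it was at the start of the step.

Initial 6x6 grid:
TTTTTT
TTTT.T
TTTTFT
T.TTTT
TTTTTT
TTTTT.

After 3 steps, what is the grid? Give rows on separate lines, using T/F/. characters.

Step 1: 3 trees catch fire, 1 burn out
  TTTTTT
  TTTT.T
  TTTF.F
  T.TTFT
  TTTTTT
  TTTTT.
Step 2: 6 trees catch fire, 3 burn out
  TTTTTT
  TTTF.F
  TTF...
  T.TF.F
  TTTTFT
  TTTTT.
Step 3: 8 trees catch fire, 6 burn out
  TTTFTF
  TTF...
  TF....
  T.F...
  TTTF.F
  TTTTF.

TTTFTF
TTF...
TF....
T.F...
TTTF.F
TTTTF.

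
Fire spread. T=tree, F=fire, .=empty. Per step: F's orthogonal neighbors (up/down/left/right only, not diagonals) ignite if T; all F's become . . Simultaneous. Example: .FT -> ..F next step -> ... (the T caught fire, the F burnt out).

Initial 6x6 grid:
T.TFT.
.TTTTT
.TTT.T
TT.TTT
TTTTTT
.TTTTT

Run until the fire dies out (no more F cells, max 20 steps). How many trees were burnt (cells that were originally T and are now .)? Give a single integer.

Step 1: +3 fires, +1 burnt (F count now 3)
Step 2: +3 fires, +3 burnt (F count now 3)
Step 3: +4 fires, +3 burnt (F count now 4)
Step 4: +4 fires, +4 burnt (F count now 4)
Step 5: +5 fires, +4 burnt (F count now 5)
Step 6: +5 fires, +5 burnt (F count now 5)
Step 7: +3 fires, +5 burnt (F count now 3)
Step 8: +0 fires, +3 burnt (F count now 0)
Fire out after step 8
Initially T: 28, now '.': 35
Total burnt (originally-T cells now '.'): 27

Answer: 27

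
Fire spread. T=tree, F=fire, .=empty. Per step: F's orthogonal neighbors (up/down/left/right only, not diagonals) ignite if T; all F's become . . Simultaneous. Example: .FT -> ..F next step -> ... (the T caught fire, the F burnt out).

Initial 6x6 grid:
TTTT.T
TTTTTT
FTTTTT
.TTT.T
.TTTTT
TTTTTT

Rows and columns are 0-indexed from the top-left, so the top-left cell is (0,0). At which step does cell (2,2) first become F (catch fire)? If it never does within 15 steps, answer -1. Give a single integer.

Step 1: cell (2,2)='T' (+2 fires, +1 burnt)
Step 2: cell (2,2)='F' (+4 fires, +2 burnt)
  -> target ignites at step 2
Step 3: cell (2,2)='.' (+5 fires, +4 burnt)
Step 4: cell (2,2)='.' (+6 fires, +5 burnt)
Step 5: cell (2,2)='.' (+6 fires, +6 burnt)
Step 6: cell (2,2)='.' (+4 fires, +6 burnt)
Step 7: cell (2,2)='.' (+3 fires, +4 burnt)
Step 8: cell (2,2)='.' (+1 fires, +3 burnt)
Step 9: cell (2,2)='.' (+0 fires, +1 burnt)
  fire out at step 9

2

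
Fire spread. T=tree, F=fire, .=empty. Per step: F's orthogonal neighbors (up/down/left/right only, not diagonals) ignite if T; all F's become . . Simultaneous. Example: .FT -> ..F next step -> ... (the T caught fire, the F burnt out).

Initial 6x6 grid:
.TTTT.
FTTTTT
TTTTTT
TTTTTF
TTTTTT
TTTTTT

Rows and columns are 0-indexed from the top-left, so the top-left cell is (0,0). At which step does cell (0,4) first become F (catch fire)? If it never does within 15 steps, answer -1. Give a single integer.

Step 1: cell (0,4)='T' (+5 fires, +2 burnt)
Step 2: cell (0,4)='T' (+9 fires, +5 burnt)
Step 3: cell (0,4)='T' (+10 fires, +9 burnt)
Step 4: cell (0,4)='F' (+6 fires, +10 burnt)
  -> target ignites at step 4
Step 5: cell (0,4)='.' (+2 fires, +6 burnt)
Step 6: cell (0,4)='.' (+0 fires, +2 burnt)
  fire out at step 6

4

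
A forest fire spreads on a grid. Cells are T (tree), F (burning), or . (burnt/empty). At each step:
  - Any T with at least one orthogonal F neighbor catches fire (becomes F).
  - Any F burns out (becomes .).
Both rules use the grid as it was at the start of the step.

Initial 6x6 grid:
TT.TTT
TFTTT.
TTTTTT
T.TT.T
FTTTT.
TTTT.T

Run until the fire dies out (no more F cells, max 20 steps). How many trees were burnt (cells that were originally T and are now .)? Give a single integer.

Step 1: +7 fires, +2 burnt (F count now 7)
Step 2: +6 fires, +7 burnt (F count now 6)
Step 3: +6 fires, +6 burnt (F count now 6)
Step 4: +5 fires, +6 burnt (F count now 5)
Step 5: +2 fires, +5 burnt (F count now 2)
Step 6: +1 fires, +2 burnt (F count now 1)
Step 7: +0 fires, +1 burnt (F count now 0)
Fire out after step 7
Initially T: 28, now '.': 35
Total burnt (originally-T cells now '.'): 27

Answer: 27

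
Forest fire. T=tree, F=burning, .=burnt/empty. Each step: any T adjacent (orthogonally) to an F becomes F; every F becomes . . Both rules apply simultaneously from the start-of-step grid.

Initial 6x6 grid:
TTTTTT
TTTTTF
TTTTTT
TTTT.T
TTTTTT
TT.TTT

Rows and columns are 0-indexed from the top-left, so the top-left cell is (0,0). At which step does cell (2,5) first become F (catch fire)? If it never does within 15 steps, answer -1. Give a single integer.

Step 1: cell (2,5)='F' (+3 fires, +1 burnt)
  -> target ignites at step 1
Step 2: cell (2,5)='.' (+4 fires, +3 burnt)
Step 3: cell (2,5)='.' (+4 fires, +4 burnt)
Step 4: cell (2,5)='.' (+6 fires, +4 burnt)
Step 5: cell (2,5)='.' (+6 fires, +6 burnt)
Step 6: cell (2,5)='.' (+5 fires, +6 burnt)
Step 7: cell (2,5)='.' (+2 fires, +5 burnt)
Step 8: cell (2,5)='.' (+2 fires, +2 burnt)
Step 9: cell (2,5)='.' (+1 fires, +2 burnt)
Step 10: cell (2,5)='.' (+0 fires, +1 burnt)
  fire out at step 10

1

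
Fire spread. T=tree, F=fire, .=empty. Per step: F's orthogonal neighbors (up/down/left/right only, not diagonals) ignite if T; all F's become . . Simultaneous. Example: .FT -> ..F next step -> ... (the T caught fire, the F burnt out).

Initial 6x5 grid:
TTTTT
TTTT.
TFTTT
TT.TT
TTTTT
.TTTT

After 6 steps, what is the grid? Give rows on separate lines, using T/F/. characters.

Step 1: 4 trees catch fire, 1 burn out
  TTTTT
  TFTT.
  F.FTT
  TF.TT
  TTTTT
  .TTTT
Step 2: 6 trees catch fire, 4 burn out
  TFTTT
  F.FT.
  ...FT
  F..TT
  TFTTT
  .TTTT
Step 3: 8 trees catch fire, 6 burn out
  F.FTT
  ...F.
  ....F
  ...FT
  F.FTT
  .FTTT
Step 4: 4 trees catch fire, 8 burn out
  ...FT
  .....
  .....
  ....F
  ...FT
  ..FTT
Step 5: 3 trees catch fire, 4 burn out
  ....F
  .....
  .....
  .....
  ....F
  ...FT
Step 6: 1 trees catch fire, 3 burn out
  .....
  .....
  .....
  .....
  .....
  ....F

.....
.....
.....
.....
.....
....F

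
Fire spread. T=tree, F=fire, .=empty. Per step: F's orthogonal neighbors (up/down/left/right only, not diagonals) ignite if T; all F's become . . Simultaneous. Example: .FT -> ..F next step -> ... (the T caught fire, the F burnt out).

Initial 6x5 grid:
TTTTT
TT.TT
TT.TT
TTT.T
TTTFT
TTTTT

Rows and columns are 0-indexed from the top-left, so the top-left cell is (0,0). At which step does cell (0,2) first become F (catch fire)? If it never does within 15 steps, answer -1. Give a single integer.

Step 1: cell (0,2)='T' (+3 fires, +1 burnt)
Step 2: cell (0,2)='T' (+5 fires, +3 burnt)
Step 3: cell (0,2)='T' (+4 fires, +5 burnt)
Step 4: cell (0,2)='T' (+5 fires, +4 burnt)
Step 5: cell (0,2)='T' (+4 fires, +5 burnt)
Step 6: cell (0,2)='T' (+3 fires, +4 burnt)
Step 7: cell (0,2)='F' (+2 fires, +3 burnt)
  -> target ignites at step 7
Step 8: cell (0,2)='.' (+0 fires, +2 burnt)
  fire out at step 8

7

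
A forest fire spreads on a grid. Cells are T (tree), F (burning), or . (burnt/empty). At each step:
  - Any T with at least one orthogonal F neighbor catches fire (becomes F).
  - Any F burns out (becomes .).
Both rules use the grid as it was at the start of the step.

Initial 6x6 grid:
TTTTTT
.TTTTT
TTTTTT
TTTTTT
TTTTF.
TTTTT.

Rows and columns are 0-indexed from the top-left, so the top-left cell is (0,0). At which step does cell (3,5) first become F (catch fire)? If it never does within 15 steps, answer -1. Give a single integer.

Step 1: cell (3,5)='T' (+3 fires, +1 burnt)
Step 2: cell (3,5)='F' (+5 fires, +3 burnt)
  -> target ignites at step 2
Step 3: cell (3,5)='.' (+6 fires, +5 burnt)
Step 4: cell (3,5)='.' (+7 fires, +6 burnt)
Step 5: cell (3,5)='.' (+6 fires, +7 burnt)
Step 6: cell (3,5)='.' (+3 fires, +6 burnt)
Step 7: cell (3,5)='.' (+1 fires, +3 burnt)
Step 8: cell (3,5)='.' (+1 fires, +1 burnt)
Step 9: cell (3,5)='.' (+0 fires, +1 burnt)
  fire out at step 9

2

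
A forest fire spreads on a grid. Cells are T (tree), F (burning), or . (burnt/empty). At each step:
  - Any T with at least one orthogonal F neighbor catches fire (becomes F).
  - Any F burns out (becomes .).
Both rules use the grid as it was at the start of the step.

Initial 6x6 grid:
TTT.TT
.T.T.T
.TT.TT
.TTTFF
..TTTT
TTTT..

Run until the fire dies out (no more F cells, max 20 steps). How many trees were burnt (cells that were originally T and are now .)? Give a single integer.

Step 1: +5 fires, +2 burnt (F count now 5)
Step 2: +3 fires, +5 burnt (F count now 3)
Step 3: +5 fires, +3 burnt (F count now 5)
Step 4: +3 fires, +5 burnt (F count now 3)
Step 5: +2 fires, +3 burnt (F count now 2)
Step 6: +2 fires, +2 burnt (F count now 2)
Step 7: +2 fires, +2 burnt (F count now 2)
Step 8: +0 fires, +2 burnt (F count now 0)
Fire out after step 8
Initially T: 23, now '.': 35
Total burnt (originally-T cells now '.'): 22

Answer: 22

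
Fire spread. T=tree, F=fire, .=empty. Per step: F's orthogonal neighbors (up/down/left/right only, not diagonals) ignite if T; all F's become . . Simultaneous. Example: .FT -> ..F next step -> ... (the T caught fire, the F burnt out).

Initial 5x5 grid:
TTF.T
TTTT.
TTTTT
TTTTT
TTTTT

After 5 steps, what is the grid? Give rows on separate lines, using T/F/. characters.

Step 1: 2 trees catch fire, 1 burn out
  TF..T
  TTFT.
  TTTTT
  TTTTT
  TTTTT
Step 2: 4 trees catch fire, 2 burn out
  F...T
  TF.F.
  TTFTT
  TTTTT
  TTTTT
Step 3: 4 trees catch fire, 4 burn out
  ....T
  F....
  TF.FT
  TTFTT
  TTTTT
Step 4: 5 trees catch fire, 4 burn out
  ....T
  .....
  F...F
  TF.FT
  TTFTT
Step 5: 4 trees catch fire, 5 burn out
  ....T
  .....
  .....
  F...F
  TF.FT

....T
.....
.....
F...F
TF.FT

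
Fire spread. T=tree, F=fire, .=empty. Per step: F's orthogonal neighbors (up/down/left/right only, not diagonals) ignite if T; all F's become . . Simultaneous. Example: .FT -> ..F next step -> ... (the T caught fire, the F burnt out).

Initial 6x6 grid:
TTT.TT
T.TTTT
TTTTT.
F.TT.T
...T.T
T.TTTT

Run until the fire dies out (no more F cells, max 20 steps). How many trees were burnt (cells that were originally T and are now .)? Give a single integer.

Step 1: +1 fires, +1 burnt (F count now 1)
Step 2: +2 fires, +1 burnt (F count now 2)
Step 3: +2 fires, +2 burnt (F count now 2)
Step 4: +4 fires, +2 burnt (F count now 4)
Step 5: +4 fires, +4 burnt (F count now 4)
Step 6: +2 fires, +4 burnt (F count now 2)
Step 7: +3 fires, +2 burnt (F count now 3)
Step 8: +3 fires, +3 burnt (F count now 3)
Step 9: +1 fires, +3 burnt (F count now 1)
Step 10: +1 fires, +1 burnt (F count now 1)
Step 11: +1 fires, +1 burnt (F count now 1)
Step 12: +0 fires, +1 burnt (F count now 0)
Fire out after step 12
Initially T: 25, now '.': 35
Total burnt (originally-T cells now '.'): 24

Answer: 24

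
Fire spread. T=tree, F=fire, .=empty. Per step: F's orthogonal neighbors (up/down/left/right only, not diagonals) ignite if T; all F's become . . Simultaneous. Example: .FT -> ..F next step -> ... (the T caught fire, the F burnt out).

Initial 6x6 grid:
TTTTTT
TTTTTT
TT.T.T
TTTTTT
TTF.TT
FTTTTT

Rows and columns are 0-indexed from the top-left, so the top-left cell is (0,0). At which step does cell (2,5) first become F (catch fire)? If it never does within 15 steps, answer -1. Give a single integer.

Step 1: cell (2,5)='T' (+5 fires, +2 burnt)
Step 2: cell (2,5)='T' (+4 fires, +5 burnt)
Step 3: cell (2,5)='T' (+5 fires, +4 burnt)
Step 4: cell (2,5)='T' (+6 fires, +5 burnt)
Step 5: cell (2,5)='F' (+7 fires, +6 burnt)
  -> target ignites at step 5
Step 6: cell (2,5)='.' (+3 fires, +7 burnt)
Step 7: cell (2,5)='.' (+1 fires, +3 burnt)
Step 8: cell (2,5)='.' (+0 fires, +1 burnt)
  fire out at step 8

5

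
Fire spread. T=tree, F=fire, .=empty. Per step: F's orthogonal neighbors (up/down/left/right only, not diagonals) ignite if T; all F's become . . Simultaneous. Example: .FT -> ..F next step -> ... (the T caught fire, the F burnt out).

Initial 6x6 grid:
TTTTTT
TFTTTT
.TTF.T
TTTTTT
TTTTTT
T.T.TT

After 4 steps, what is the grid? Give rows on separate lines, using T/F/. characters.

Step 1: 7 trees catch fire, 2 burn out
  TFTTTT
  F.FFTT
  .FF..T
  TTTFTT
  TTTTTT
  T.T.TT
Step 2: 8 trees catch fire, 7 burn out
  F.FFTT
  ....FT
  .....T
  TFF.FT
  TTTFTT
  T.T.TT
Step 3: 7 trees catch fire, 8 burn out
  ....FT
  .....F
  .....T
  F....F
  TFF.FT
  T.T.TT
Step 4: 6 trees catch fire, 7 burn out
  .....F
  ......
  .....F
  ......
  F....F
  T.F.FT

.....F
......
.....F
......
F....F
T.F.FT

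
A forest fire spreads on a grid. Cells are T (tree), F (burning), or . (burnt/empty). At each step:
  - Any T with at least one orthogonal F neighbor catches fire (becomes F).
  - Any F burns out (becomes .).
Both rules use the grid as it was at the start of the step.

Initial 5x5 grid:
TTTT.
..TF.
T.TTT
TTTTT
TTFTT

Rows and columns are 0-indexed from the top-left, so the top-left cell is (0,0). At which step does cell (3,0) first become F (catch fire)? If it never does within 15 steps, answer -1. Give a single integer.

Step 1: cell (3,0)='T' (+6 fires, +2 burnt)
Step 2: cell (3,0)='T' (+7 fires, +6 burnt)
Step 3: cell (3,0)='F' (+3 fires, +7 burnt)
  -> target ignites at step 3
Step 4: cell (3,0)='.' (+2 fires, +3 burnt)
Step 5: cell (3,0)='.' (+0 fires, +2 burnt)
  fire out at step 5

3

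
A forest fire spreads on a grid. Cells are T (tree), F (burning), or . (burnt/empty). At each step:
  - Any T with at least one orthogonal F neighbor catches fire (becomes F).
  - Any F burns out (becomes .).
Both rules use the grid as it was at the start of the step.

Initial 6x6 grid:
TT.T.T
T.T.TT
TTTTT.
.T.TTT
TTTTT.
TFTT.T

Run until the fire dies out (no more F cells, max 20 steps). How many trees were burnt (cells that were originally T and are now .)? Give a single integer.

Answer: 24

Derivation:
Step 1: +3 fires, +1 burnt (F count now 3)
Step 2: +4 fires, +3 burnt (F count now 4)
Step 3: +2 fires, +4 burnt (F count now 2)
Step 4: +4 fires, +2 burnt (F count now 4)
Step 5: +4 fires, +4 burnt (F count now 4)
Step 6: +3 fires, +4 burnt (F count now 3)
Step 7: +2 fires, +3 burnt (F count now 2)
Step 8: +1 fires, +2 burnt (F count now 1)
Step 9: +1 fires, +1 burnt (F count now 1)
Step 10: +0 fires, +1 burnt (F count now 0)
Fire out after step 10
Initially T: 26, now '.': 34
Total burnt (originally-T cells now '.'): 24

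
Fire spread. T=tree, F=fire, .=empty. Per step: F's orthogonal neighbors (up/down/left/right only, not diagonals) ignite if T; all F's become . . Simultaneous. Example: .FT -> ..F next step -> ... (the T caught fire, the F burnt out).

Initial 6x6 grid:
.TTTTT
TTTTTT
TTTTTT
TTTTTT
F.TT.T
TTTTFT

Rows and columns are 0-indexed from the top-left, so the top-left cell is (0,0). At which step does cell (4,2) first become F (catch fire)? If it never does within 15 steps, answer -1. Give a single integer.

Step 1: cell (4,2)='T' (+4 fires, +2 burnt)
Step 2: cell (4,2)='T' (+6 fires, +4 burnt)
Step 3: cell (4,2)='F' (+6 fires, +6 burnt)
  -> target ignites at step 3
Step 4: cell (4,2)='.' (+5 fires, +6 burnt)
Step 5: cell (4,2)='.' (+5 fires, +5 burnt)
Step 6: cell (4,2)='.' (+4 fires, +5 burnt)
Step 7: cell (4,2)='.' (+1 fires, +4 burnt)
Step 8: cell (4,2)='.' (+0 fires, +1 burnt)
  fire out at step 8

3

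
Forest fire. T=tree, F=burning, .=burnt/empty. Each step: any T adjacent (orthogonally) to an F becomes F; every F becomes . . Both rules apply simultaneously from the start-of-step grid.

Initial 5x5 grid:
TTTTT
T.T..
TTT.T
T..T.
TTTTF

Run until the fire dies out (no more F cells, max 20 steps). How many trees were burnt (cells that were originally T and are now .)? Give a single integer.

Answer: 16

Derivation:
Step 1: +1 fires, +1 burnt (F count now 1)
Step 2: +2 fires, +1 burnt (F count now 2)
Step 3: +1 fires, +2 burnt (F count now 1)
Step 4: +1 fires, +1 burnt (F count now 1)
Step 5: +1 fires, +1 burnt (F count now 1)
Step 6: +1 fires, +1 burnt (F count now 1)
Step 7: +2 fires, +1 burnt (F count now 2)
Step 8: +2 fires, +2 burnt (F count now 2)
Step 9: +2 fires, +2 burnt (F count now 2)
Step 10: +1 fires, +2 burnt (F count now 1)
Step 11: +1 fires, +1 burnt (F count now 1)
Step 12: +1 fires, +1 burnt (F count now 1)
Step 13: +0 fires, +1 burnt (F count now 0)
Fire out after step 13
Initially T: 17, now '.': 24
Total burnt (originally-T cells now '.'): 16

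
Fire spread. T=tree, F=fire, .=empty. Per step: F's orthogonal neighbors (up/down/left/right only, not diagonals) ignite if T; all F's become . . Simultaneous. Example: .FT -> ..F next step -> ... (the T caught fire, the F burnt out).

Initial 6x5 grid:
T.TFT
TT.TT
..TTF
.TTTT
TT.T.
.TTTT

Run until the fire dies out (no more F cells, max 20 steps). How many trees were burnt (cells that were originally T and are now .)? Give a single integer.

Answer: 17

Derivation:
Step 1: +6 fires, +2 burnt (F count now 6)
Step 2: +2 fires, +6 burnt (F count now 2)
Step 3: +2 fires, +2 burnt (F count now 2)
Step 4: +2 fires, +2 burnt (F count now 2)
Step 5: +3 fires, +2 burnt (F count now 3)
Step 6: +2 fires, +3 burnt (F count now 2)
Step 7: +0 fires, +2 burnt (F count now 0)
Fire out after step 7
Initially T: 20, now '.': 27
Total burnt (originally-T cells now '.'): 17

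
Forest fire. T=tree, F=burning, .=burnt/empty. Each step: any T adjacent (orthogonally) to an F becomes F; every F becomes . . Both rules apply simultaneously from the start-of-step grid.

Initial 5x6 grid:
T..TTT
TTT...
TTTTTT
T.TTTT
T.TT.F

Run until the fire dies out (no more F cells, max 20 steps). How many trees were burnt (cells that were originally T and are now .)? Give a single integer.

Answer: 18

Derivation:
Step 1: +1 fires, +1 burnt (F count now 1)
Step 2: +2 fires, +1 burnt (F count now 2)
Step 3: +2 fires, +2 burnt (F count now 2)
Step 4: +3 fires, +2 burnt (F count now 3)
Step 5: +2 fires, +3 burnt (F count now 2)
Step 6: +2 fires, +2 burnt (F count now 2)
Step 7: +2 fires, +2 burnt (F count now 2)
Step 8: +2 fires, +2 burnt (F count now 2)
Step 9: +2 fires, +2 burnt (F count now 2)
Step 10: +0 fires, +2 burnt (F count now 0)
Fire out after step 10
Initially T: 21, now '.': 27
Total burnt (originally-T cells now '.'): 18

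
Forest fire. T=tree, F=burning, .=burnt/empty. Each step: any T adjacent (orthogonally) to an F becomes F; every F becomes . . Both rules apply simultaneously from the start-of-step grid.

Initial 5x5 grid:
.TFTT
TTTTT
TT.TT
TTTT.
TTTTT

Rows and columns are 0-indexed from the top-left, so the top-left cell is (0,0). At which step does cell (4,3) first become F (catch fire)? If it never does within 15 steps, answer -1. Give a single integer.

Step 1: cell (4,3)='T' (+3 fires, +1 burnt)
Step 2: cell (4,3)='T' (+3 fires, +3 burnt)
Step 3: cell (4,3)='T' (+4 fires, +3 burnt)
Step 4: cell (4,3)='T' (+4 fires, +4 burnt)
Step 5: cell (4,3)='F' (+4 fires, +4 burnt)
  -> target ignites at step 5
Step 6: cell (4,3)='.' (+3 fires, +4 burnt)
Step 7: cell (4,3)='.' (+0 fires, +3 burnt)
  fire out at step 7

5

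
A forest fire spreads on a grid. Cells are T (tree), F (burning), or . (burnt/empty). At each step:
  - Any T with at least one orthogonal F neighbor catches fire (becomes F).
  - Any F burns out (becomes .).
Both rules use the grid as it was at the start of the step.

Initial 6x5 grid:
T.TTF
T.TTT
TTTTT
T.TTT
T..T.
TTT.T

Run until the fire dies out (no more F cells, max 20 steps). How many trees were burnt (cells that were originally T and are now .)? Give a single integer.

Answer: 21

Derivation:
Step 1: +2 fires, +1 burnt (F count now 2)
Step 2: +3 fires, +2 burnt (F count now 3)
Step 3: +3 fires, +3 burnt (F count now 3)
Step 4: +2 fires, +3 burnt (F count now 2)
Step 5: +3 fires, +2 burnt (F count now 3)
Step 6: +1 fires, +3 burnt (F count now 1)
Step 7: +2 fires, +1 burnt (F count now 2)
Step 8: +2 fires, +2 burnt (F count now 2)
Step 9: +1 fires, +2 burnt (F count now 1)
Step 10: +1 fires, +1 burnt (F count now 1)
Step 11: +1 fires, +1 burnt (F count now 1)
Step 12: +0 fires, +1 burnt (F count now 0)
Fire out after step 12
Initially T: 22, now '.': 29
Total burnt (originally-T cells now '.'): 21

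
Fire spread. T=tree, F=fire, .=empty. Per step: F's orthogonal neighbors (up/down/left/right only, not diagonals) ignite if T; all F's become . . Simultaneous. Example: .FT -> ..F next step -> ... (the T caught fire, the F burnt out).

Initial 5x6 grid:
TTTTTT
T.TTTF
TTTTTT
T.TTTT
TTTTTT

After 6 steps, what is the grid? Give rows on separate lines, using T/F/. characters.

Step 1: 3 trees catch fire, 1 burn out
  TTTTTF
  T.TTF.
  TTTTTF
  T.TTTT
  TTTTTT
Step 2: 4 trees catch fire, 3 burn out
  TTTTF.
  T.TF..
  TTTTF.
  T.TTTF
  TTTTTT
Step 3: 5 trees catch fire, 4 burn out
  TTTF..
  T.F...
  TTTF..
  T.TTF.
  TTTTTF
Step 4: 4 trees catch fire, 5 burn out
  TTF...
  T.....
  TTF...
  T.TF..
  TTTTF.
Step 5: 4 trees catch fire, 4 burn out
  TF....
  T.....
  TF....
  T.F...
  TTTF..
Step 6: 3 trees catch fire, 4 burn out
  F.....
  T.....
  F.....
  T.....
  TTF...

F.....
T.....
F.....
T.....
TTF...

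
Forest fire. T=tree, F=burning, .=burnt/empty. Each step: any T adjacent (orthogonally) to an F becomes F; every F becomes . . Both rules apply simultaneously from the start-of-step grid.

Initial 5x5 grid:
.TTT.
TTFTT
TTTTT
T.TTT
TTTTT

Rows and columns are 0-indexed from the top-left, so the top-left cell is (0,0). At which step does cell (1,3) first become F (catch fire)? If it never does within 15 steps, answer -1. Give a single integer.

Step 1: cell (1,3)='F' (+4 fires, +1 burnt)
  -> target ignites at step 1
Step 2: cell (1,3)='.' (+7 fires, +4 burnt)
Step 3: cell (1,3)='.' (+4 fires, +7 burnt)
Step 4: cell (1,3)='.' (+4 fires, +4 burnt)
Step 5: cell (1,3)='.' (+2 fires, +4 burnt)
Step 6: cell (1,3)='.' (+0 fires, +2 burnt)
  fire out at step 6

1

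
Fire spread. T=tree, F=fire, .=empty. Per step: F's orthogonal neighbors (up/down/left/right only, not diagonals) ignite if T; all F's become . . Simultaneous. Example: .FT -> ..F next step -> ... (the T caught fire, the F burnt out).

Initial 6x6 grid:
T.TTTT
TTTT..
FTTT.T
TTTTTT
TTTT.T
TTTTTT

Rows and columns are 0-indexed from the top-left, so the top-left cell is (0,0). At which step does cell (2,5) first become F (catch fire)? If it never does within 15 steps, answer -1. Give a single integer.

Step 1: cell (2,5)='T' (+3 fires, +1 burnt)
Step 2: cell (2,5)='T' (+5 fires, +3 burnt)
Step 3: cell (2,5)='T' (+5 fires, +5 burnt)
Step 4: cell (2,5)='T' (+5 fires, +5 burnt)
Step 5: cell (2,5)='T' (+4 fires, +5 burnt)
Step 6: cell (2,5)='T' (+3 fires, +4 burnt)
Step 7: cell (2,5)='F' (+4 fires, +3 burnt)
  -> target ignites at step 7
Step 8: cell (2,5)='.' (+1 fires, +4 burnt)
Step 9: cell (2,5)='.' (+0 fires, +1 burnt)
  fire out at step 9

7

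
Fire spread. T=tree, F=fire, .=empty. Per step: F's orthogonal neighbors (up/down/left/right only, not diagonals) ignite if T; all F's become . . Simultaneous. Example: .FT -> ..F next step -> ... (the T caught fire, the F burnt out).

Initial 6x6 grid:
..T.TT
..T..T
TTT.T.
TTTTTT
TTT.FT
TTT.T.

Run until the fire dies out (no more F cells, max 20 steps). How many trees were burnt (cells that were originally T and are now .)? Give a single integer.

Step 1: +3 fires, +1 burnt (F count now 3)
Step 2: +3 fires, +3 burnt (F count now 3)
Step 3: +1 fires, +3 burnt (F count now 1)
Step 4: +3 fires, +1 burnt (F count now 3)
Step 5: +5 fires, +3 burnt (F count now 5)
Step 6: +4 fires, +5 burnt (F count now 4)
Step 7: +1 fires, +4 burnt (F count now 1)
Step 8: +0 fires, +1 burnt (F count now 0)
Fire out after step 8
Initially T: 23, now '.': 33
Total burnt (originally-T cells now '.'): 20

Answer: 20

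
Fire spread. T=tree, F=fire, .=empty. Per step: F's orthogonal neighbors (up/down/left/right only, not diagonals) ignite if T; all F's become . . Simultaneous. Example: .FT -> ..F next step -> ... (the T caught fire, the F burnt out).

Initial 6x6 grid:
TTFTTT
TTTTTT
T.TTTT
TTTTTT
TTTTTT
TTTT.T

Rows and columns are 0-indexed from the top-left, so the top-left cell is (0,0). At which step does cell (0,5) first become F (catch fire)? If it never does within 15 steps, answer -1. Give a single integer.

Step 1: cell (0,5)='T' (+3 fires, +1 burnt)
Step 2: cell (0,5)='T' (+5 fires, +3 burnt)
Step 3: cell (0,5)='F' (+5 fires, +5 burnt)
  -> target ignites at step 3
Step 4: cell (0,5)='.' (+6 fires, +5 burnt)
Step 5: cell (0,5)='.' (+6 fires, +6 burnt)
Step 6: cell (0,5)='.' (+5 fires, +6 burnt)
Step 7: cell (0,5)='.' (+2 fires, +5 burnt)
Step 8: cell (0,5)='.' (+1 fires, +2 burnt)
Step 9: cell (0,5)='.' (+0 fires, +1 burnt)
  fire out at step 9

3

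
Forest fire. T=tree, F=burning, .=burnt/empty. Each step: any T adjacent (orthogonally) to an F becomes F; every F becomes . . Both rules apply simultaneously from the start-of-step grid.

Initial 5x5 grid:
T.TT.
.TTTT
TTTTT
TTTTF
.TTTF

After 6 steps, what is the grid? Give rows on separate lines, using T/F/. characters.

Step 1: 3 trees catch fire, 2 burn out
  T.TT.
  .TTTT
  TTTTF
  TTTF.
  .TTF.
Step 2: 4 trees catch fire, 3 burn out
  T.TT.
  .TTTF
  TTTF.
  TTF..
  .TF..
Step 3: 4 trees catch fire, 4 burn out
  T.TT.
  .TTF.
  TTF..
  TF...
  .F...
Step 4: 4 trees catch fire, 4 burn out
  T.TF.
  .TF..
  TF...
  F....
  .....
Step 5: 3 trees catch fire, 4 burn out
  T.F..
  .F...
  F....
  .....
  .....
Step 6: 0 trees catch fire, 3 burn out
  T....
  .....
  .....
  .....
  .....

T....
.....
.....
.....
.....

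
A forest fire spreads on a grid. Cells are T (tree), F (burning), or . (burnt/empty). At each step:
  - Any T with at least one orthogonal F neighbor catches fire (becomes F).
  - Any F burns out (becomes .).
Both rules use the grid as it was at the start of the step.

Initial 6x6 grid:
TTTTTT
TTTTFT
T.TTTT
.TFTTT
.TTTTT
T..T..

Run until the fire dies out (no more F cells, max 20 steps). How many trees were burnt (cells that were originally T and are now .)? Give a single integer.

Step 1: +8 fires, +2 burnt (F count now 8)
Step 2: +8 fires, +8 burnt (F count now 8)
Step 3: +5 fires, +8 burnt (F count now 5)
Step 4: +3 fires, +5 burnt (F count now 3)
Step 5: +2 fires, +3 burnt (F count now 2)
Step 6: +0 fires, +2 burnt (F count now 0)
Fire out after step 6
Initially T: 27, now '.': 35
Total burnt (originally-T cells now '.'): 26

Answer: 26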